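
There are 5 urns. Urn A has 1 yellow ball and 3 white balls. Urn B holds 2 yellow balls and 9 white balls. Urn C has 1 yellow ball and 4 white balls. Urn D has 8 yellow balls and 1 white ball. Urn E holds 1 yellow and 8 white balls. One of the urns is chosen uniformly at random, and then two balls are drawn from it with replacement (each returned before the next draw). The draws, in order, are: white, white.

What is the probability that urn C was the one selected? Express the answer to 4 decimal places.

The likelihood of the observed sequence under each hypothesis: P(data | urn A) = (3/4)(3/4) = 0.5625; P(data | urn B) = (9/11)(9/11) = 0.66942; P(data | urn C) = (4/5)(4/5) = 0.64; P(data | urn D) = (1/9)(1/9) = 0.012346; P(data | urn E) = (8/9)(8/9) = 0.79012.
Multiplying each by its prior: 1/5 · 0.5625 = 0.1125, 1/5 · 0.66942 = 0.13388, 1/5 · 0.64 = 0.128, 1/5 · 0.012346 = 0.0024691, 1/5 · 0.79012 = 0.15802; these sum to 0.53488.
So P(urn C | data) = (0.128) / (0.53488) = 0.23931.

0.2393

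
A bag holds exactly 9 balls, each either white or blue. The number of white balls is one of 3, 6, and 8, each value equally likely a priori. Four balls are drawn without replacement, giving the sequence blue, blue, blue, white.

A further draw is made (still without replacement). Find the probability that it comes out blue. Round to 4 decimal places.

The likelihood of the observed sequence under each hypothesis: P(data | r = 3) = (6/9)(5/8)(4/7)(3/6) = 5/42; P(data | r = 6) = (3/9)(2/8)(1/7)(6/6) = 1/84; P(data | r = 8) = (1/9)(0/8) = 0.
The prior-weighted likelihoods are 1/3 · 5/42 = 5/126, 1/3 · 1/84 = 1/252, 1/3 · 0 = 0; these sum to 11/252.
The posterior is then P(r = 3 | data) = 10/11, P(r = 6 | data) = 1/11, P(r = 8 | data) = 0.
Averaging over the posterior, P(blue next | data) = (3/5)(10/11) + (0)(1/11) = 6/11.

0.5455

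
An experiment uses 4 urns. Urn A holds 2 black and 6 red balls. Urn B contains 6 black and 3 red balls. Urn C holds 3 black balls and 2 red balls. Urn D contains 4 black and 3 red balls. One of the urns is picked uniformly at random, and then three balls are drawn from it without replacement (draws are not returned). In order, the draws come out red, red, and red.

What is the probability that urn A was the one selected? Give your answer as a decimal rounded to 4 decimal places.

Compute the likelihood of the observed sequence for each case: P(data | urn A) = (6/8)(5/7)(4/6) = 0.35714; P(data | urn B) = (3/9)(2/8)(1/7) = 0.011905; P(data | urn C) = (2/5)(1/4)(0/3) = 0; P(data | urn D) = (3/7)(2/6)(1/5) = 0.028571.
Weighting by the prior gives 1/4 · 0.35714 = 0.089286, 1/4 · 0.011905 = 0.0029762, 1/4 · 0 = 0, 1/4 · 0.028571 = 0.0071429; summing to 0.099405.
So P(urn A | data) = (0.089286) / (0.099405) = 0.8982.

0.8982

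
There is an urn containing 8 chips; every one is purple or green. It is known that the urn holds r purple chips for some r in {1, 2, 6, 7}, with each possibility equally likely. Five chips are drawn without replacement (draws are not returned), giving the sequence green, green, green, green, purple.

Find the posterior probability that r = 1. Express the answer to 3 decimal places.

The likelihood of the observed sequence under each hypothesis: P(data | r = 1) = (7/8)(6/7)(5/6)(4/5)(1/4) = 1/8; P(data | r = 2) = (6/8)(5/7)(4/6)(3/5)(2/4) = 3/28; P(data | r = 6) = (2/8)(1/7)(0/6) = 0; P(data | r = 7) = (1/8)(0/7) = 0.
The prior-weighted likelihoods are 1/4 · 1/8 = 1/32, 1/4 · 3/28 = 3/112, 1/4 · 0 = 0, 1/4 · 0 = 0; these sum to 13/224.
Therefore the posterior P(r = 1 | data) = (1/32) / (13/224) = 7/13.

0.538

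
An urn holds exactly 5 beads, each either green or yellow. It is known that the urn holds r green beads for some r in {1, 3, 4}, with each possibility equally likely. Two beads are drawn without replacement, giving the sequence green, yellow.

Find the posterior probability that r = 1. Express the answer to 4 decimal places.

0.2857

The likelihood of the observed sequence under each hypothesis: P(data | r = 1) = (1/5)(4/4) = 1/5; P(data | r = 3) = (3/5)(2/4) = 3/10; P(data | r = 4) = (4/5)(1/4) = 1/5.
Weighting by the prior gives 1/3 · 1/5 = 1/15, 1/3 · 3/10 = 1/10, 1/3 · 1/5 = 1/15; these sum to 7/30.
By Bayes' rule, P(r = 1 | data) = (1/15) / (7/30) = 2/7.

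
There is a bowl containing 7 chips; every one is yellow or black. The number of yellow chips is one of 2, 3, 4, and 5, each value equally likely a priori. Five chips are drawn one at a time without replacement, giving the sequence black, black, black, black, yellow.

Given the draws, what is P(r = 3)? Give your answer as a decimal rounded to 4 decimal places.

0.2308

For each hypothesis, P(data | H) works out to: P(data | r = 2) = (5/7)(4/6)(3/5)(2/4)(2/3) = 2/21; P(data | r = 3) = (4/7)(3/6)(2/5)(1/4)(3/3) = 1/35; P(data | r = 4) = (3/7)(2/6)(1/5)(0/4) = 0; P(data | r = 5) = (2/7)(1/6)(0/5) = 0.
Weighting by the prior gives 1/4 · 2/21 = 1/42, 1/4 · 1/35 = 1/140, 1/4 · 0 = 0, 1/4 · 0 = 0; these sum to 13/420.
Hence P(r = 3 | data) = (1/140) / (13/420) = 3/13.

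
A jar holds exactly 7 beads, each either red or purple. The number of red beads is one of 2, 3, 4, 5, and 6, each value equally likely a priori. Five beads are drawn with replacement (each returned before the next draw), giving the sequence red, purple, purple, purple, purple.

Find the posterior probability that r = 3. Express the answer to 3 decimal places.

Compute the likelihood of the observed sequence for each case: P(data | r = 2) = (2/7)(5/7)(5/7)(5/7)(5/7) = 0.074374; P(data | r = 3) = (3/7)(4/7)(4/7)(4/7)(4/7) = 0.045695; P(data | r = 4) = (4/7)(3/7)(3/7)(3/7)(3/7) = 0.019278; P(data | r = 5) = (5/7)(2/7)(2/7)(2/7)(2/7) = 0.0047599; P(data | r = 6) = (6/7)(1/7)(1/7)(1/7)(1/7) = 0.00035699.
The prior-weighted likelihoods are 1/5 · 0.074374 = 0.014875, 1/5 · 0.045695 = 0.009139, 1/5 · 0.019278 = 0.0038555, 1/5 · 0.0047599 = 0.00095198, 1/5 · 0.00035699 = 7.1399e-05; with total 0.028893.
Therefore the posterior P(r = 3 | data) = (0.009139) / (0.028893) = 0.31631.

0.316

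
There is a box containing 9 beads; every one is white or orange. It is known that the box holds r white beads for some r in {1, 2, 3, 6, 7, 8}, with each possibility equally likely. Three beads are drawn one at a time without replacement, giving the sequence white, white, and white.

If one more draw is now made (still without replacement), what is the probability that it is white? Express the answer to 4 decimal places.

For each hypothesis, P(data | H) works out to: P(data | r = 1) = (1/9)(0/8) = 0; P(data | r = 2) = (2/9)(1/8)(0/7) = 0; P(data | r = 3) = (3/9)(2/8)(1/7) = 1/84; P(data | r = 6) = (6/9)(5/8)(4/7) = 5/21; P(data | r = 7) = (7/9)(6/8)(5/7) = 5/12; P(data | r = 8) = (8/9)(7/8)(6/7) = 2/3.
Multiplying each by its prior: 1/6 · 0 = 0, 1/6 · 0 = 0, 1/6 · 1/84 = 1/504, 1/6 · 5/21 = 5/126, 1/6 · 5/12 = 5/72, 1/6 · 2/3 = 1/9; these sum to 2/9.
Normalising, the posterior is P(r = 1 | data) = 0, P(r = 2 | data) = 0, P(r = 3 | data) = 1/112, P(r = 6 | data) = 5/28, P(r = 7 | data) = 5/16, P(r = 8 | data) = 1/2.
The predictive probability is P(white next | data) = (0)(1/112) + (1/2)(5/28) + (2/3)(5/16) + (5/6)(1/2) = 5/7.

0.7143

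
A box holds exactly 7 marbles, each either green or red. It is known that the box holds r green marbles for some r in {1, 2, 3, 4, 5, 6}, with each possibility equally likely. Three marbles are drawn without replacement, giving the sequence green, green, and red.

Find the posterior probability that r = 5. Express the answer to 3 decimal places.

Under each hypothesis, the probability of the observed sequence is: P(data | r = 1) = (1/7)(0/6) = 0; P(data | r = 2) = (2/7)(1/6)(5/5) = 1/21; P(data | r = 3) = (3/7)(2/6)(4/5) = 4/35; P(data | r = 4) = (4/7)(3/6)(3/5) = 6/35; P(data | r = 5) = (5/7)(4/6)(2/5) = 4/21; P(data | r = 6) = (6/7)(5/6)(1/5) = 1/7.
Weighting by the prior gives 1/6 · 0 = 0, 1/6 · 1/21 = 1/126, 1/6 · 4/35 = 2/105, 1/6 · 6/35 = 1/35, 1/6 · 4/21 = 2/63, 1/6 · 1/7 = 1/42; summing to 1/9.
Therefore the posterior P(r = 5 | data) = (2/63) / (1/9) = 2/7.

0.286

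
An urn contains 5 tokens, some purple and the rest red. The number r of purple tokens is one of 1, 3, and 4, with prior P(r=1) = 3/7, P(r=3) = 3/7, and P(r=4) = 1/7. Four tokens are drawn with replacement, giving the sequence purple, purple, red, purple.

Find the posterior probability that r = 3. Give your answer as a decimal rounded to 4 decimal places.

Compute the likelihood of the observed sequence for each case: P(data | r = 1) = (1/5)(1/5)(4/5)(1/5) = 0.0064; P(data | r = 3) = (3/5)(3/5)(2/5)(3/5) = 0.0864; P(data | r = 4) = (4/5)(4/5)(1/5)(4/5) = 0.1024.
The prior-weighted likelihoods are 3/7 · 0.0064 = 0.0027429, 3/7 · 0.0864 = 0.037029, 1/7 · 0.1024 = 0.014629; these sum to 0.0544.
By Bayes' rule, P(r = 3 | data) = (0.037029) / (0.0544) = 0.68067.

0.6807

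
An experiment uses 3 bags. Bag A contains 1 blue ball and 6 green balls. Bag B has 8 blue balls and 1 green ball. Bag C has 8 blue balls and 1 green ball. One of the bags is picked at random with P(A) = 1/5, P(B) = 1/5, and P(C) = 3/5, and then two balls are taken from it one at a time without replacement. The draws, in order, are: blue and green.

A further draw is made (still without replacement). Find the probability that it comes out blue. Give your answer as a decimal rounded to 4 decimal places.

0.7568

For each hypothesis, P(data | H) works out to: P(data | bag A) = (1/7)(6/6) = 1/7; P(data | bag B) = (8/9)(1/8) = 1/9; P(data | bag C) = (8/9)(1/8) = 1/9.
The prior-weighted likelihoods are 1/5 · 1/7 = 1/35, 1/5 · 1/9 = 1/45, 3/5 · 1/9 = 1/15; these sum to 37/315.
The posterior is then P(bag A | data) = 9/37, P(bag B | data) = 7/37, P(bag C | data) = 21/37.
Averaging over the posterior, P(blue next | data) = (0)(9/37) + (1)(7/37) + (1)(21/37) = 28/37.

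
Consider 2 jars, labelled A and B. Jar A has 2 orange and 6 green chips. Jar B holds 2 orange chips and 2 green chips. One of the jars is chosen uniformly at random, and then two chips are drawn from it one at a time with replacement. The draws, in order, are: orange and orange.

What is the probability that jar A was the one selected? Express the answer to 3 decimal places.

Under each hypothesis, the probability of the observed sequence is: P(data | jar A) = (2/8)(2/8) = 1/16; P(data | jar B) = (2/4)(2/4) = 1/4.
Multiplying each by its prior: 1/2 · 1/16 = 1/32, 1/2 · 1/4 = 1/8; with total 5/32.
By Bayes' rule, P(jar A | data) = (1/32) / (5/32) = 1/5.

0.200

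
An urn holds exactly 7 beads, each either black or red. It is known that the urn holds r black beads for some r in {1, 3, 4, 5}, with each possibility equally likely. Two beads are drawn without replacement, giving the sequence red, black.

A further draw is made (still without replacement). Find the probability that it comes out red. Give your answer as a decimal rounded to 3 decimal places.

The likelihood of the observed sequence under each hypothesis: P(data | r = 1) = (6/7)(1/6) = 1/7; P(data | r = 3) = (4/7)(3/6) = 2/7; P(data | r = 4) = (3/7)(4/6) = 2/7; P(data | r = 5) = (2/7)(5/6) = 5/21.
Multiplying each by its prior: 1/4 · 1/7 = 1/28, 1/4 · 2/7 = 1/14, 1/4 · 2/7 = 1/14, 1/4 · 5/21 = 5/84; with total 5/21.
Dividing through by the total gives posterior P(r = 1 | data) = 3/20, P(r = 3 | data) = 3/10, P(r = 4 | data) = 3/10, P(r = 5 | data) = 1/4.
So P(red next | data) = Σ P(red next | H) P(H | data) = (1)(3/20) + (3/5)(3/10) + (2/5)(3/10) + (1/5)(1/4) = 1/2.

0.500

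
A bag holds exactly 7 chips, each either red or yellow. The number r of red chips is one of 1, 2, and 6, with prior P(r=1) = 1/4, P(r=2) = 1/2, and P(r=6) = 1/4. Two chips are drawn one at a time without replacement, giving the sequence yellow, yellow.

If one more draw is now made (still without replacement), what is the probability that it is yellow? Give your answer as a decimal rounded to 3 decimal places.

For each hypothesis, P(data | H) works out to: P(data | r = 1) = (6/7)(5/6) = 5/7; P(data | r = 2) = (5/7)(4/6) = 10/21; P(data | r = 6) = (1/7)(0/6) = 0.
The prior-weighted likelihoods are 1/4 · 5/7 = 5/28, 1/2 · 10/21 = 5/21, 1/4 · 0 = 0; summing to 5/12.
The posterior is then P(r = 1 | data) = 3/7, P(r = 2 | data) = 4/7, P(r = 6 | data) = 0.
So P(yellow next | data) = Σ P(yellow next | H) P(H | data) = (4/5)(3/7) + (3/5)(4/7) = 24/35.

0.686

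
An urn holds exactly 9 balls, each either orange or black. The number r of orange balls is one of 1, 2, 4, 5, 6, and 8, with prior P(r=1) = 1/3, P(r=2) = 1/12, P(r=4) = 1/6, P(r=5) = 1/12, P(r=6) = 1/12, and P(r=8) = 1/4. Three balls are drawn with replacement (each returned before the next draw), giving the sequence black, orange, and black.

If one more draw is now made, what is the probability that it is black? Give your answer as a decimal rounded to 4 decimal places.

0.6617

Compute the likelihood of the observed sequence for each case: P(data | r = 1) = (8/9)(1/9)(8/9) = 0.087791; P(data | r = 2) = (7/9)(2/9)(7/9) = 0.13443; P(data | r = 4) = (5/9)(4/9)(5/9) = 0.13717; P(data | r = 5) = (4/9)(5/9)(4/9) = 0.10974; P(data | r = 6) = (3/9)(6/9)(3/9) = 0.074074; P(data | r = 8) = (1/9)(8/9)(1/9) = 0.010974.
Multiplying each by its prior: 1/3 · 0.087791 = 0.029264, 1/12 · 0.13443 = 0.011203, 1/6 · 0.13717 = 0.022862, 1/12 · 0.10974 = 0.0091449, 1/12 · 0.074074 = 0.0061728, 1/4 · 0.010974 = 0.0027435; with total 0.08139.
Normalising, the posterior is P(r = 1 | data) = 0.35955, P(r = 2 | data) = 0.13764, P(r = 4 | data) = 0.2809, P(r = 5 | data) = 0.11236, P(r = 6 | data) = 0.075843, P(r = 8 | data) = 0.033708.
Averaging over the posterior, P(black next | data) = (8/9)(0.35955) + (7/9)(0.13764) + (5/9)(0.2809) + (4/9)(0.11236) + (1/3)(0.075843) + (1/9)(0.033708) = 0.66167.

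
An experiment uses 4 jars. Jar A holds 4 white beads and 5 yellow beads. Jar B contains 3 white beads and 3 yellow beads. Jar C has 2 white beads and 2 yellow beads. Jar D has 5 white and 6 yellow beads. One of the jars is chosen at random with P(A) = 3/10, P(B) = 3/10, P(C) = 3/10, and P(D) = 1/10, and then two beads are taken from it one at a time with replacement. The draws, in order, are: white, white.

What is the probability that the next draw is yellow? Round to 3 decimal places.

Under each hypothesis, the probability of the observed sequence is: P(data | jar A) = (4/9)(4/9) = 0.19753; P(data | jar B) = (3/6)(3/6) = 0.25; P(data | jar C) = (2/4)(2/4) = 0.25; P(data | jar D) = (5/11)(5/11) = 0.20661.
Multiplying each by its prior: 3/10 · 0.19753 = 0.059259, 3/10 · 0.25 = 0.075, 3/10 · 0.25 = 0.075, 1/10 · 0.20661 = 0.020661; with total 0.22992.
Dividing through by the total gives posterior P(jar A | data) = 0.25774, P(jar B | data) = 0.3262, P(jar C | data) = 0.3262, P(jar D | data) = 0.089862.
Averaging over the posterior, P(yellow next | data) = (5/9)(0.25774) + (1/2)(0.3262) + (1/2)(0.3262) + (6/11)(0.089862) = 0.5184.

0.518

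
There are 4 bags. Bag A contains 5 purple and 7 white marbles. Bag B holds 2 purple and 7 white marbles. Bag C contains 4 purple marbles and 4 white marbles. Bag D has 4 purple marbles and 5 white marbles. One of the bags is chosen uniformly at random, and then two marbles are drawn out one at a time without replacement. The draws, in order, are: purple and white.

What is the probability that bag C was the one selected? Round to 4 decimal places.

For each hypothesis, P(data | H) works out to: P(data | bag A) = (5/12)(7/11) = 0.26515; P(data | bag B) = (2/9)(7/8) = 0.19444; P(data | bag C) = (4/8)(4/7) = 0.28571; P(data | bag D) = (4/9)(5/8) = 0.27778.
The prior-weighted likelihoods are 1/4 · 0.26515 = 0.066288, 1/4 · 0.19444 = 0.048611, 1/4 · 0.28571 = 0.071429, 1/4 · 0.27778 = 0.069444; summing to 0.25577.
So P(bag C | data) = (0.071429) / (0.25577) = 0.27927.

0.2793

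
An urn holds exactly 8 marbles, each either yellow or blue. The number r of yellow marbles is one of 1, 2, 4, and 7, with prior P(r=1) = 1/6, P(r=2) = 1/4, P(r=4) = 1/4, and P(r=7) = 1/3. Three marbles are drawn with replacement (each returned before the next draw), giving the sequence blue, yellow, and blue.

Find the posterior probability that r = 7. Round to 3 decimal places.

The likelihood of the observed sequence under each hypothesis: P(data | r = 1) = (7/8)(1/8)(7/8) = 0.095703; P(data | r = 2) = (6/8)(2/8)(6/8) = 0.14062; P(data | r = 4) = (4/8)(4/8)(4/8) = 0.125; P(data | r = 7) = (1/8)(7/8)(1/8) = 0.013672.
Weighting by the prior gives 1/6 · 0.095703 = 0.015951, 1/4 · 0.14062 = 0.035156, 1/4 · 0.125 = 0.03125, 1/3 · 0.013672 = 0.0045573; these sum to 0.086914.
By Bayes' rule, P(r = 7 | data) = (0.0045573) / (0.086914) = 0.052434.

0.052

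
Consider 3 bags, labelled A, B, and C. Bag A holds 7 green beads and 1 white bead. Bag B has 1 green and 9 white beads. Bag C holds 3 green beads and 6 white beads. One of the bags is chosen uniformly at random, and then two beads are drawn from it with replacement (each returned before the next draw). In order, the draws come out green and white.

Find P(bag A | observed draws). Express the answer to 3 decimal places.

The likelihood of the observed sequence under each hypothesis: P(data | bag A) = (7/8)(1/8) = 0.10938; P(data | bag B) = (1/10)(9/10) = 0.09; P(data | bag C) = (3/9)(6/9) = 0.22222.
The prior-weighted likelihoods are 1/3 · 0.10938 = 0.036458, 1/3 · 0.09 = 0.03, 1/3 · 0.22222 = 0.074074; these sum to 0.14053.
By Bayes' rule, P(bag A | data) = (0.036458) / (0.14053) = 0.25943.

0.259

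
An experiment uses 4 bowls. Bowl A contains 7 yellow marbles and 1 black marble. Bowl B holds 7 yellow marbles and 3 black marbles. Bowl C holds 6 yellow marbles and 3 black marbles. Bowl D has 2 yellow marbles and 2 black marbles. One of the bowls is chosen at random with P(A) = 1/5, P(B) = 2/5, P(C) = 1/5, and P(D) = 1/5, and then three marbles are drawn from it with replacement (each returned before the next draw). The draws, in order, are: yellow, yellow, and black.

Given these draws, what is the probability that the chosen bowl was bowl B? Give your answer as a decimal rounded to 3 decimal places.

0.444

For each hypothesis, P(data | H) works out to: P(data | bowl A) = (7/8)(7/8)(1/8) = 0.095703; P(data | bowl B) = (7/10)(7/10)(3/10) = 0.147; P(data | bowl C) = (6/9)(6/9)(3/9) = 0.14815; P(data | bowl D) = (2/4)(2/4)(2/4) = 0.125.
Multiplying each by its prior: 1/5 · 0.095703 = 0.019141, 2/5 · 0.147 = 0.0588, 1/5 · 0.14815 = 0.02963, 1/5 · 0.125 = 0.025; these sum to 0.13257.
Hence P(bowl B | data) = (0.0588) / (0.13257) = 0.44354.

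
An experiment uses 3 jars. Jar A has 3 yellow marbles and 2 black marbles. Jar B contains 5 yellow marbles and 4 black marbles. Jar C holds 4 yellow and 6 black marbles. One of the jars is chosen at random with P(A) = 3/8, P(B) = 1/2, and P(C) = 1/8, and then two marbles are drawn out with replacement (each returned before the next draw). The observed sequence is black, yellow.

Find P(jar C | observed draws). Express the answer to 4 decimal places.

0.1232

For each hypothesis, P(data | H) works out to: P(data | jar A) = (2/5)(3/5) = 0.24; P(data | jar B) = (4/9)(5/9) = 0.24691; P(data | jar C) = (6/10)(4/10) = 0.24.
The prior-weighted likelihoods are 3/8 · 0.24 = 0.09, 1/2 · 0.24691 = 0.12346, 1/8 · 0.24 = 0.03; with total 0.24346.
Hence P(jar C | data) = (0.03) / (0.24346) = 0.12323.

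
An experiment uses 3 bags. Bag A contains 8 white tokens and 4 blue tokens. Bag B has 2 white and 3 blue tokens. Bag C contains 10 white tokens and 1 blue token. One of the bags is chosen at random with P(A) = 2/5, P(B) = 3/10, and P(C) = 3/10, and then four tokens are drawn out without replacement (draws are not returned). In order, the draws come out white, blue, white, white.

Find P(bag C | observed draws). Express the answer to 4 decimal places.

0.3760

Compute the likelihood of the observed sequence for each case: P(data | bag A) = (8/12)(4/11)(7/10)(6/9) = 0.11313; P(data | bag B) = (2/5)(3/4)(1/3)(0/2) = 0; P(data | bag C) = (10/11)(1/10)(9/9)(8/8) = 0.090909.
Multiplying each by its prior: 2/5 · 0.11313 = 0.045253, 3/10 · 0 = 0, 3/10 · 0.090909 = 0.027273; these sum to 0.072525.
So P(bag C | data) = (0.027273) / (0.072525) = 0.37604.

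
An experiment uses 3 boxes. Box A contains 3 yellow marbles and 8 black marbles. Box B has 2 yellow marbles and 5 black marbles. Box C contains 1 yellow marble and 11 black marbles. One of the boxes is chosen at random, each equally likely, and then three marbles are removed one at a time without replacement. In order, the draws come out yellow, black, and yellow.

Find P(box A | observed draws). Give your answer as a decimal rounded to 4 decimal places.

Compute the likelihood of the observed sequence for each case: P(data | box A) = (3/11)(8/10)(2/9) = 0.048485; P(data | box B) = (2/7)(5/6)(1/5) = 0.047619; P(data | box C) = (1/12)(11/11)(0/10) = 0.
Multiplying each by its prior: 1/3 · 0.048485 = 0.016162, 1/3 · 0.047619 = 0.015873, 1/3 · 0 = 0; with total 0.032035.
By Bayes' rule, P(box A | data) = (0.016162) / (0.032035) = 0.5045.

0.5045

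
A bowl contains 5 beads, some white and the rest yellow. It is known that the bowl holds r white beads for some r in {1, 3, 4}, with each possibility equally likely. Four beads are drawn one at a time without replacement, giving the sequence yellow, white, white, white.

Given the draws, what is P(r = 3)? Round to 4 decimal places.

0.3333

The likelihood of the observed sequence under each hypothesis: P(data | r = 1) = (4/5)(1/4)(0/3) = 0; P(data | r = 3) = (2/5)(3/4)(2/3)(1/2) = 1/10; P(data | r = 4) = (1/5)(4/4)(3/3)(2/2) = 1/5.
Weighting by the prior gives 1/3 · 0 = 0, 1/3 · 1/10 = 1/30, 1/3 · 1/5 = 1/15; summing to 1/10.
So P(r = 3 | data) = (1/30) / (1/10) = 1/3.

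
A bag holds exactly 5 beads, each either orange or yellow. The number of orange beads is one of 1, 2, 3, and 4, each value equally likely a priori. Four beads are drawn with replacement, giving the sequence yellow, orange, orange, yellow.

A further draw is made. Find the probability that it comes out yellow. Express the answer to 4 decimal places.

Under each hypothesis, the probability of the observed sequence is: P(data | r = 1) = (4/5)(1/5)(1/5)(4/5) = 16/625; P(data | r = 2) = (3/5)(2/5)(2/5)(3/5) = 36/625; P(data | r = 3) = (2/5)(3/5)(3/5)(2/5) = 36/625; P(data | r = 4) = (1/5)(4/5)(4/5)(1/5) = 16/625.
Multiplying each by its prior: 1/4 · 16/625 = 4/625, 1/4 · 36/625 = 9/625, 1/4 · 36/625 = 9/625, 1/4 · 16/625 = 4/625; with total 26/625.
Normalising, the posterior is P(r = 1 | data) = 2/13, P(r = 2 | data) = 9/26, P(r = 3 | data) = 9/26, P(r = 4 | data) = 2/13.
Averaging over the posterior, P(yellow next | data) = (4/5)(2/13) + (3/5)(9/26) + (2/5)(9/26) + (1/5)(2/13) = 1/2.

0.5000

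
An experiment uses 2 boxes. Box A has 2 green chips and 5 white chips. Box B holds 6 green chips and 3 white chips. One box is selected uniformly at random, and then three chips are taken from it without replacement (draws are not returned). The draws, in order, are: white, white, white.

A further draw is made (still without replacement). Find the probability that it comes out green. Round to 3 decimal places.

For each hypothesis, P(data | H) works out to: P(data | box A) = (5/7)(4/6)(3/5) = 2/7; P(data | box B) = (3/9)(2/8)(1/7) = 1/84.
The prior-weighted likelihoods are 1/2 · 2/7 = 1/7, 1/2 · 1/84 = 1/168; with total 25/168.
Normalising, the posterior is P(box A | data) = 24/25, P(box B | data) = 1/25.
The predictive probability is P(green next | data) = (1/2)(24/25) + (1)(1/25) = 13/25.

0.520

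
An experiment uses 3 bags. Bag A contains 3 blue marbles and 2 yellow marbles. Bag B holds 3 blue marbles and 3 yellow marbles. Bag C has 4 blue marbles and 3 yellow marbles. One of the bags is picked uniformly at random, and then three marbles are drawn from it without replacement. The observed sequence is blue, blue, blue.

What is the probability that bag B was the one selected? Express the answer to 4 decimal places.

Compute the likelihood of the observed sequence for each case: P(data | bag A) = (3/5)(2/4)(1/3) = 1/10; P(data | bag B) = (3/6)(2/5)(1/4) = 1/20; P(data | bag C) = (4/7)(3/6)(2/5) = 4/35.
Weighting by the prior gives 1/3 · 1/10 = 1/30, 1/3 · 1/20 = 1/60, 1/3 · 4/35 = 4/105; these sum to 37/420.
So P(bag B | data) = (1/60) / (37/420) = 7/37.

0.1892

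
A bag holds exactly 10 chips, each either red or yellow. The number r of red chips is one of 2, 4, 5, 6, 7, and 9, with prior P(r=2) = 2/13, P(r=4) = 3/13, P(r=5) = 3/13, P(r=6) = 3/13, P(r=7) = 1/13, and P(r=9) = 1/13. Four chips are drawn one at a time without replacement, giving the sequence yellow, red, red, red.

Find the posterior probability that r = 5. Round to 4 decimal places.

0.2304

The likelihood of the observed sequence under each hypothesis: P(data | r = 2) = (8/10)(2/9)(1/8)(0/7) = 0; P(data | r = 4) = (6/10)(4/9)(3/8)(2/7) = 1/35; P(data | r = 5) = (5/10)(5/9)(4/8)(3/7) = 5/84; P(data | r = 6) = (4/10)(6/9)(5/8)(4/7) = 2/21; P(data | r = 7) = (3/10)(7/9)(6/8)(5/7) = 1/8; P(data | r = 9) = (1/10)(9/9)(8/8)(7/7) = 1/10.
The prior-weighted likelihoods are 2/13 · 0 = 0, 3/13 · 1/35 = 3/455, 3/13 · 5/84 = 5/364, 3/13 · 2/21 = 2/91, 1/13 · 1/8 = 1/104, 1/13 · 1/10 = 1/130; these sum to 31/520.
Hence P(r = 5 | data) = (5/364) / (31/520) = 50/217.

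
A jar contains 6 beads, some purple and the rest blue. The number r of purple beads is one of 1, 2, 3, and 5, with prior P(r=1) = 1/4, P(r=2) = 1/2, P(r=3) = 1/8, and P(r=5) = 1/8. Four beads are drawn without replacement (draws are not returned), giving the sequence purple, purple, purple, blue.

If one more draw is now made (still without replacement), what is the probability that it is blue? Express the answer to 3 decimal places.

Under each hypothesis, the probability of the observed sequence is: P(data | r = 1) = (1/6)(0/5) = 0; P(data | r = 2) = (2/6)(1/5)(0/4) = 0; P(data | r = 3) = (3/6)(2/5)(1/4)(3/3) = 1/20; P(data | r = 5) = (5/6)(4/5)(3/4)(1/3) = 1/6.
The prior-weighted likelihoods are 1/4 · 0 = 0, 1/2 · 0 = 0, 1/8 · 1/20 = 1/160, 1/8 · 1/6 = 1/48; summing to 13/480.
Dividing through by the total gives posterior P(r = 1 | data) = 0, P(r = 2 | data) = 0, P(r = 3 | data) = 3/13, P(r = 5 | data) = 10/13.
Averaging over the posterior, P(blue next | data) = (1)(3/13) + (0)(10/13) = 3/13.

0.231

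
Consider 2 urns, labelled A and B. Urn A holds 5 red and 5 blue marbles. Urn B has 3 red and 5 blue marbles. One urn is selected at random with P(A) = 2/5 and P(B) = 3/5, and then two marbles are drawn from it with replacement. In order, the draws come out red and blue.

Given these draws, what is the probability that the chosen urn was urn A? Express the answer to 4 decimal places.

Compute the likelihood of the observed sequence for each case: P(data | urn A) = (5/10)(5/10) = 1/4; P(data | urn B) = (3/8)(5/8) = 15/64.
Weighting by the prior gives 2/5 · 1/4 = 1/10, 3/5 · 15/64 = 9/64; summing to 77/320.
Therefore the posterior P(urn A | data) = (1/10) / (77/320) = 32/77.

0.4156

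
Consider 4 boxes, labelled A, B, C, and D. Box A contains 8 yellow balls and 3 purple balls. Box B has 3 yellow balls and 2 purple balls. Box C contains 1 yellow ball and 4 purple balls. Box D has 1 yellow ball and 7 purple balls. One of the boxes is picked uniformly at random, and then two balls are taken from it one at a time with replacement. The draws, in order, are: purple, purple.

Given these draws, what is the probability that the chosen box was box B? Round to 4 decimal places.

For each hypothesis, P(data | H) works out to: P(data | box A) = (3/11)(3/11) = 0.07438; P(data | box B) = (2/5)(2/5) = 0.16; P(data | box C) = (4/5)(4/5) = 0.64; P(data | box D) = (7/8)(7/8) = 0.76562.
Multiplying each by its prior: 1/4 · 0.07438 = 0.018595, 1/4 · 0.16 = 0.04, 1/4 · 0.64 = 0.16, 1/4 · 0.76562 = 0.19141; summing to 0.41.
By Bayes' rule, P(box B | data) = (0.04) / (0.41) = 0.097561.

0.0976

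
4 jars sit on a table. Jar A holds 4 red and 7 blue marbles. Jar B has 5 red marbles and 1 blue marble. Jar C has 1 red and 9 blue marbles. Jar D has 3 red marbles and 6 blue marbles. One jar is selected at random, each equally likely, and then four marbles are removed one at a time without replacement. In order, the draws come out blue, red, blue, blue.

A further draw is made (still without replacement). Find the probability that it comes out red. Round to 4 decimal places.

For each hypothesis, P(data | H) works out to: P(data | jar A) = (7/11)(4/10)(6/9)(5/8) = 0.10606; P(data | jar B) = (1/6)(5/5)(0/4) = 0; P(data | jar C) = (9/10)(1/9)(8/8)(7/7) = 0.1; P(data | jar D) = (6/9)(3/8)(5/7)(4/6) = 0.11905.
Weighting by the prior gives 1/4 · 0.10606 = 0.026515, 1/4 · 0 = 0, 1/4 · 0.1 = 0.025, 1/4 · 0.11905 = 0.029762; with total 0.081277.
Normalising, the posterior is P(jar A | data) = 0.32623, P(jar B | data) = 0, P(jar C | data) = 0.30759, P(jar D | data) = 0.36618.
So P(red next | data) = Σ P(red next | H) P(H | data) = (3/7)(0.32623) + (0)(0.30759) + (2/5)(0.36618) = 0.28628.

0.2863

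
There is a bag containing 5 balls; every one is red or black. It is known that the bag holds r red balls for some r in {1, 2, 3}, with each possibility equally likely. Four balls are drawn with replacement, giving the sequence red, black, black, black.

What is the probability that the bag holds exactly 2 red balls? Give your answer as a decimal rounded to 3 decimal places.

For each hypothesis, P(data | H) works out to: P(data | r = 1) = (1/5)(4/5)(4/5)(4/5) = 0.1024; P(data | r = 2) = (2/5)(3/5)(3/5)(3/5) = 0.0864; P(data | r = 3) = (3/5)(2/5)(2/5)(2/5) = 0.0384.
Multiplying each by its prior: 1/3 · 0.1024 = 0.034133, 1/3 · 0.0864 = 0.0288, 1/3 · 0.0384 = 0.0128; with total 0.075733.
By Bayes' rule, P(r = 2 | data) = (0.0288) / (0.075733) = 0.38028.

0.380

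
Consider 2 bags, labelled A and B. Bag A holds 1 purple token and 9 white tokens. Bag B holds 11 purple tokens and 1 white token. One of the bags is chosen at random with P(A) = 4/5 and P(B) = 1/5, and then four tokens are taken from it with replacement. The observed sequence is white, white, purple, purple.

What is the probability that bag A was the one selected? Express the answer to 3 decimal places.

0.847

The likelihood of the observed sequence under each hypothesis: P(data | bag A) = (9/10)(9/10)(1/10)(1/10) = 0.0081; P(data | bag B) = (1/12)(1/12)(11/12)(11/12) = 0.0058353.
Weighting by the prior gives 4/5 · 0.0081 = 0.00648, 1/5 · 0.0058353 = 0.0011671; summing to 0.0076471.
Hence P(bag A | data) = (0.00648) / (0.0076471) = 0.84739.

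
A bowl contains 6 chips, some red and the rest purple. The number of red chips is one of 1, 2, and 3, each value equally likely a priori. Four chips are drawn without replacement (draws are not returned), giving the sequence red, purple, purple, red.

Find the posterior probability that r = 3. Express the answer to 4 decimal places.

0.6000

For each hypothesis, P(data | H) works out to: P(data | r = 1) = (1/6)(5/5)(4/4)(0/3) = 0; P(data | r = 2) = (2/6)(4/5)(3/4)(1/3) = 1/15; P(data | r = 3) = (3/6)(3/5)(2/4)(2/3) = 1/10.
The prior-weighted likelihoods are 1/3 · 0 = 0, 1/3 · 1/15 = 1/45, 1/3 · 1/10 = 1/30; with total 1/18.
Hence P(r = 3 | data) = (1/30) / (1/18) = 3/5.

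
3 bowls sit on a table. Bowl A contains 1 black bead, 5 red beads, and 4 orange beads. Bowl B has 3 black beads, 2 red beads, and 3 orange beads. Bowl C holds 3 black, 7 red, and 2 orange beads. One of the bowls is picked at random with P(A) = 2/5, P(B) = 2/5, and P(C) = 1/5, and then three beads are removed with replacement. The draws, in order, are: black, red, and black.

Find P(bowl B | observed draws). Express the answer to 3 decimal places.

0.602

Compute the likelihood of the observed sequence for each case: P(data | bowl A) = (1/10)(5/10)(1/10) = 0.005; P(data | bowl B) = (3/8)(2/8)(3/8) = 0.035156; P(data | bowl C) = (3/12)(7/12)(3/12) = 0.036458.
Weighting by the prior gives 2/5 · 0.005 = 0.002, 2/5 · 0.035156 = 0.014063, 1/5 · 0.036458 = 0.0072917; summing to 0.023354.
So P(bowl B | data) = (0.014063) / (0.023354) = 0.60214.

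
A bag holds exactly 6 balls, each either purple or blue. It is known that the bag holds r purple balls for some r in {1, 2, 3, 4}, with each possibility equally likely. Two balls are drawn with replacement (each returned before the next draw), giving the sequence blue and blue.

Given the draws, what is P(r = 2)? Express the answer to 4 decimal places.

Compute the likelihood of the observed sequence for each case: P(data | r = 1) = (5/6)(5/6) = 25/36; P(data | r = 2) = (4/6)(4/6) = 4/9; P(data | r = 3) = (3/6)(3/6) = 1/4; P(data | r = 4) = (2/6)(2/6) = 1/9.
The prior-weighted likelihoods are 1/4 · 25/36 = 25/144, 1/4 · 4/9 = 1/9, 1/4 · 1/4 = 1/16, 1/4 · 1/9 = 1/36; summing to 3/8.
Therefore the posterior P(r = 2 | data) = (1/9) / (3/8) = 8/27.

0.2963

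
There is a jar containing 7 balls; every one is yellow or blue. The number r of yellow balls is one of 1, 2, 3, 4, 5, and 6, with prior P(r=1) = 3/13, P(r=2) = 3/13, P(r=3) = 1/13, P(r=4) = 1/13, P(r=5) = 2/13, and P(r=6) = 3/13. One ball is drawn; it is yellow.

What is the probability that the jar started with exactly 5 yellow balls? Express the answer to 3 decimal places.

0.227

Under each hypothesis, the probability of this draw is: P(data | r = 1) = (1/7) = 1/7; P(data | r = 2) = (2/7) = 2/7; P(data | r = 3) = (3/7) = 3/7; P(data | r = 4) = (4/7) = 4/7; P(data | r = 5) = (5/7) = 5/7; P(data | r = 6) = (6/7) = 6/7.
Weighting by the prior gives 3/13 · 1/7 = 3/91, 3/13 · 2/7 = 6/91, 1/13 · 3/7 = 3/91, 1/13 · 4/7 = 4/91, 2/13 · 5/7 = 10/91, 3/13 · 6/7 = 18/91; summing to 44/91.
Hence P(r = 5 | data) = (10/91) / (44/91) = 5/22.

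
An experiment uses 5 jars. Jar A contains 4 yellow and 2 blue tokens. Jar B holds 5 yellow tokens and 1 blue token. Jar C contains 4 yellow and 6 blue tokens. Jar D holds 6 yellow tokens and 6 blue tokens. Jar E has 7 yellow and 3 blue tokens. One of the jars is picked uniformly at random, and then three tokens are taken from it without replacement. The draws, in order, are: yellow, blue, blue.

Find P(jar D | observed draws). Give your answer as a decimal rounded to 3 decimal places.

0.319

Compute the likelihood of the observed sequence for each case: P(data | jar A) = (4/6)(2/5)(1/4) = 0.066667; P(data | jar B) = (5/6)(1/5)(0/4) = 0; P(data | jar C) = (4/10)(6/9)(5/8) = 0.16667; P(data | jar D) = (6/12)(6/11)(5/10) = 0.13636; P(data | jar E) = (7/10)(3/9)(2/8) = 0.058333.
The prior-weighted likelihoods are 1/5 · 0.066667 = 0.013333, 1/5 · 0 = 0, 1/5 · 0.16667 = 0.033333, 1/5 · 0.13636 = 0.027273, 1/5 · 0.058333 = 0.011667; with total 0.085606.
Hence P(jar D | data) = (0.027273) / (0.085606) = 0.31858.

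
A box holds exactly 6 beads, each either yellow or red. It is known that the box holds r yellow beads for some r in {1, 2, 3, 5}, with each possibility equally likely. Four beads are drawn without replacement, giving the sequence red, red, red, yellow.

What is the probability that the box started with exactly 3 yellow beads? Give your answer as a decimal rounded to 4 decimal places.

Under each hypothesis, the probability of the observed sequence is: P(data | r = 1) = (5/6)(4/5)(3/4)(1/3) = 1/6; P(data | r = 2) = (4/6)(3/5)(2/4)(2/3) = 2/15; P(data | r = 3) = (3/6)(2/5)(1/4)(3/3) = 1/20; P(data | r = 5) = (1/6)(0/5) = 0.
Weighting by the prior gives 1/4 · 1/6 = 1/24, 1/4 · 2/15 = 1/30, 1/4 · 1/20 = 1/80, 1/4 · 0 = 0; these sum to 7/80.
By Bayes' rule, P(r = 3 | data) = (1/80) / (7/80) = 1/7.

0.1429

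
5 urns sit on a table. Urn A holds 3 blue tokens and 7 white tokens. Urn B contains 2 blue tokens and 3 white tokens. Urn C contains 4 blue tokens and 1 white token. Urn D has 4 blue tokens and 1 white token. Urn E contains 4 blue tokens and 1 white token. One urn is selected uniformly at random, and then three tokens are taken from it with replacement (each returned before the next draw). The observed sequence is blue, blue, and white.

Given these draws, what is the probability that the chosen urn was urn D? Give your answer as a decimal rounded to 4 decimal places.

0.2357

The likelihood of the observed sequence under each hypothesis: P(data | urn A) = (3/10)(3/10)(7/10) = 0.063; P(data | urn B) = (2/5)(2/5)(3/5) = 0.096; P(data | urn C) = (4/5)(4/5)(1/5) = 0.128; P(data | urn D) = (4/5)(4/5)(1/5) = 0.128; P(data | urn E) = (4/5)(4/5)(1/5) = 0.128.
Multiplying each by its prior: 1/5 · 0.063 = 0.0126, 1/5 · 0.096 = 0.0192, 1/5 · 0.128 = 0.0256, 1/5 · 0.128 = 0.0256, 1/5 · 0.128 = 0.0256; with total 0.1086.
So P(urn D | data) = (0.0256) / (0.1086) = 0.23573.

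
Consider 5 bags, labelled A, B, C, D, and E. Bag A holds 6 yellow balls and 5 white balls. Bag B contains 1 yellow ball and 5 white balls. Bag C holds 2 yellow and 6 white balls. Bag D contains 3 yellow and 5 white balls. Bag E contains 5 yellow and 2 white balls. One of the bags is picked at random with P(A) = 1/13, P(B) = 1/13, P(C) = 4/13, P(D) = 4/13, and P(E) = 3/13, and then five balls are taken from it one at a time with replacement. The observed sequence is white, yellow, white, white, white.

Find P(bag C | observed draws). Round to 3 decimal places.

0.477

For each hypothesis, P(data | H) works out to: P(data | bag A) = (5/11)(6/11)(5/11)(5/11)(5/11) = 0.023285; P(data | bag B) = (5/6)(1/6)(5/6)(5/6)(5/6) = 0.080376; P(data | bag C) = (6/8)(2/8)(6/8)(6/8)(6/8) = 0.079102; P(data | bag D) = (5/8)(3/8)(5/8)(5/8)(5/8) = 0.05722; P(data | bag E) = (2/7)(5/7)(2/7)(2/7)(2/7) = 0.0047599.
The prior-weighted likelihoods are 1/13 · 0.023285 = 0.0017911, 1/13 · 0.080376 = 0.0061827, 4/13 · 0.079102 = 0.024339, 4/13 · 0.05722 = 0.017606, 3/13 · 0.0047599 = 0.0010984; with total 0.051018.
Hence P(bag C | data) = (0.024339) / (0.051018) = 0.47707.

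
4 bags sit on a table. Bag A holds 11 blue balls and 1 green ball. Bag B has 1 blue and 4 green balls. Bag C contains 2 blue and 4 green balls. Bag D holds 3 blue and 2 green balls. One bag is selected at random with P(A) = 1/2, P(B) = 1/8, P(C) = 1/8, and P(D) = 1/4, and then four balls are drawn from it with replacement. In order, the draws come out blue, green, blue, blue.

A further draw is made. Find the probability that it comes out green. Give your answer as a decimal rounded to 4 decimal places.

Under each hypothesis, the probability of the observed sequence is: P(data | bag A) = (11/12)(1/12)(11/12)(11/12) = 0.064188; P(data | bag B) = (1/5)(4/5)(1/5)(1/5) = 0.0064; P(data | bag C) = (2/6)(4/6)(2/6)(2/6) = 0.024691; P(data | bag D) = (3/5)(2/5)(3/5)(3/5) = 0.0864.
Multiplying each by its prior: 1/2 · 0.064188 = 0.032094, 1/8 · 0.0064 = 0.0008, 1/8 · 0.024691 = 0.0030864, 1/4 · 0.0864 = 0.0216; these sum to 0.05758.
The posterior is then P(bag A | data) = 0.55738, P(bag B | data) = 0.013894, P(bag C | data) = 0.053602, P(bag D | data) = 0.37513.
So P(green next | data) = Σ P(green next | H) P(H | data) = (1/12)(0.55738) + (4/5)(0.013894) + (2/3)(0.053602) + (2/5)(0.37513) = 0.24335.

0.2433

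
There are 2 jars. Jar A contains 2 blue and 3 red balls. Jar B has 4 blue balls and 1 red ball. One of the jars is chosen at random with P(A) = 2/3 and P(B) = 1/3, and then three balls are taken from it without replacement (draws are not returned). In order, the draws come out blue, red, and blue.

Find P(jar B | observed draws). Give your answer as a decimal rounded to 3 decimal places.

0.500

Under each hypothesis, the probability of the observed sequence is: P(data | jar A) = (2/5)(3/4)(1/3) = 1/10; P(data | jar B) = (4/5)(1/4)(3/3) = 1/5.
Multiplying each by its prior: 2/3 · 1/10 = 1/15, 1/3 · 1/5 = 1/15; these sum to 2/15.
By Bayes' rule, P(jar B | data) = (1/15) / (2/15) = 1/2.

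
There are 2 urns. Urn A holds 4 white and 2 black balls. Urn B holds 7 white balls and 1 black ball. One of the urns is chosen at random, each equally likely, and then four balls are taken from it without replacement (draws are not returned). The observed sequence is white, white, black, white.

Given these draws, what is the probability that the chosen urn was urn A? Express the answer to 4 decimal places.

For each hypothesis, P(data | H) works out to: P(data | urn A) = (4/6)(3/5)(2/4)(2/3) = 2/15; P(data | urn B) = (7/8)(6/7)(1/6)(5/5) = 1/8.
The prior-weighted likelihoods are 1/2 · 2/15 = 1/15, 1/2 · 1/8 = 1/16; these sum to 31/240.
So P(urn A | data) = (1/15) / (31/240) = 16/31.

0.5161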